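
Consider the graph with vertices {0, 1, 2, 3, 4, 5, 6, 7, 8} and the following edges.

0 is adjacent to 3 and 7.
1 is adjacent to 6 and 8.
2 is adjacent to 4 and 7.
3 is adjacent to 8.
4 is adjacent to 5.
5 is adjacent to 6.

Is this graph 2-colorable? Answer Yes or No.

No

The cycle 7-0-3-8-1-6-5-4-2-7 has odd length 9, so it cannot be 2-colored; at least 3 colors are needed.
So 2 colors are not enough.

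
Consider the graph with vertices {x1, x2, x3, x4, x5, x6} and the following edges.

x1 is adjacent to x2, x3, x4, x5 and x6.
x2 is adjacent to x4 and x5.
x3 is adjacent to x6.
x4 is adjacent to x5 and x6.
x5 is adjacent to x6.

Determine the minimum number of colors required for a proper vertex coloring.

4

x1, x2, x4, x5 are pairwise adjacent (a clique of size 4), so at least 4 colors are needed.
One proper 4-coloring: x1=1, x2=4, x3=2, x4=3, x5=2, x6=4. No two adjacent vertices share a color.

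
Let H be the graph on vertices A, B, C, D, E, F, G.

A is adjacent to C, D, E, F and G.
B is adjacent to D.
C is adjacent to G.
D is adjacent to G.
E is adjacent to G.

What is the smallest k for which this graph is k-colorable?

A, D, G are mutually adjacent, so at least 3 colors are needed.
A valid assignment using 3 colors: A=red, B=red, C=green, D=green, E=green, F=blue, G=blue. Each edge has distinct colors on its endpoints.

3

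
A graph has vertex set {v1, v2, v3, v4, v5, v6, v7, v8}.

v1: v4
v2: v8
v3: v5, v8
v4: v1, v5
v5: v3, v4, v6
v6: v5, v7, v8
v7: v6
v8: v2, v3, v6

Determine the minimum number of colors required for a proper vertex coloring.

v5 and v6 are adjacent, so at least 2 colors are needed.
One proper 2-coloring: v1=blue, v2=red, v3=red, v4=red, v5=blue, v6=red, v7=blue, v8=blue. Each edge has distinct colors on its endpoints.

2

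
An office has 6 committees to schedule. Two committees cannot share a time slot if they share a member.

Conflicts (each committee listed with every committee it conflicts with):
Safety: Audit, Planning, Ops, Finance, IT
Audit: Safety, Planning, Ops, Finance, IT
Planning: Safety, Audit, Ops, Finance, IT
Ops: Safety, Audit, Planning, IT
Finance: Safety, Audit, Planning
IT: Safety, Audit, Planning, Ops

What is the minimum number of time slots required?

5

Safety, Audit, Planning, Ops, IT all conflict with each other, so at least 5 time slots are needed.
Using 5 time slots: Safety=1, Audit=3, Planning=2, Ops=5, Finance=4, IT=4. Every pair that conflicts lands in different time slots.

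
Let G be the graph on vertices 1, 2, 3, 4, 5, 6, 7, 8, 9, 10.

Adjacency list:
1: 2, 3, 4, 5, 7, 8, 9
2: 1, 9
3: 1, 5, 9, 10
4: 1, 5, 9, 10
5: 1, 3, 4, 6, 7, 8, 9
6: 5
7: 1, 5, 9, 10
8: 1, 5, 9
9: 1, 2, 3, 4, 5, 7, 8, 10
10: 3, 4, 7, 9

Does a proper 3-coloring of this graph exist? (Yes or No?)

No

1, 5, 7, 9 are mutually adjacent (a clique of size 4), so at least 4 colors are needed.
So 3 colors are not enough.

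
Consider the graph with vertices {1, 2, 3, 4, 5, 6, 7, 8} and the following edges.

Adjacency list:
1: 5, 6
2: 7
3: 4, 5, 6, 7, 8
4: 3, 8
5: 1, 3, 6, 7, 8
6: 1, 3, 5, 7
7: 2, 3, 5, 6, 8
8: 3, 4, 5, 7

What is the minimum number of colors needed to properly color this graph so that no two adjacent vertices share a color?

3, 5, 6, 7 are mutually adjacent (a clique of size 4), so at least 4 colors are needed.
4 colors suffice: color red → {1, 2, 3}; color blue → {4, 7}; color green → {5}; color yellow → {6, 8}. No two adjacent vertices share a color.

4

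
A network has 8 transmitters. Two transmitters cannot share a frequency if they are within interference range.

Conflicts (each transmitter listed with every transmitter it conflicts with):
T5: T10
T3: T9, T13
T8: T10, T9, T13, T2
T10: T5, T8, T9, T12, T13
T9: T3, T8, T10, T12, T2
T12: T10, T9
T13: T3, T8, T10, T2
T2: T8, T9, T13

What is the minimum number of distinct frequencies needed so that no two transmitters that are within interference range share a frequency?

3

T10, T9, T12 are mutually in conflict, so at least 3 frequencies are needed.
3 frequencies suffice: frequency 1 → {T5, T9, T13}; frequency 2 → {T3, T10, T2}; frequency 3 → {T8, T12}. Each listed conflict is separated.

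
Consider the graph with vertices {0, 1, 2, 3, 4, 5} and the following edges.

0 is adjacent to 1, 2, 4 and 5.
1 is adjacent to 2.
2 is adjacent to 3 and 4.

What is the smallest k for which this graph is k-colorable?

3

0, 1, 2 form a triangle, so at least 3 colors are needed.
One proper 3-coloring: 0=b, 1=c, 2=a, 3=b, 4=c, 5=a. No two adjacent vertices share a color.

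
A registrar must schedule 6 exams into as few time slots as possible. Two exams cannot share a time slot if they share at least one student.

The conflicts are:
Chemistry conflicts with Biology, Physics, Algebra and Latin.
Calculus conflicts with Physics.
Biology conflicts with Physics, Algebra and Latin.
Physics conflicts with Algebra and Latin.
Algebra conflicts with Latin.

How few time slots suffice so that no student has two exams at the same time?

Chemistry, Biology, Physics, Algebra, Latin all conflict with each other, so at least 5 time slots are needed.
5 time slots suffice: time slot 1 → {Physics}; time slot 2 → {Calculus, Algebra}; time slot 3 → {Latin}; time slot 4 → {Chemistry}; time slot 5 → {Biology}. No two conflicting exams share a time slot.

5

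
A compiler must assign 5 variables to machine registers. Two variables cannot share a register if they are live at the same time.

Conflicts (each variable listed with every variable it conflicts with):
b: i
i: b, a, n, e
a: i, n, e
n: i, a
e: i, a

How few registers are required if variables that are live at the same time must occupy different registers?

i, a, e all conflict with each other, so at least 3 registers are needed.
3 registers suffice: register 1 → {i}; register 2 → {b, a}; register 3 → {n, e}. Each listed conflict is separated.

3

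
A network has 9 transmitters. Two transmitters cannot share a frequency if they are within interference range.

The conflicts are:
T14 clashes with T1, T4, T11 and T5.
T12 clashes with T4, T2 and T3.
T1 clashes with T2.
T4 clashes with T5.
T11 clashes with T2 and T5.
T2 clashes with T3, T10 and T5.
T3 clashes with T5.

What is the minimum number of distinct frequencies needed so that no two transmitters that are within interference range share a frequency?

3

T12, T2, T3 pairwise conflict, so at least 3 frequencies are needed.
3 frequencies suffice: frequency 1 → {T14, T2}; frequency 2 → {T12, T1, T10, T5}; frequency 3 → {T4, T11, T3}. Every pair that conflicts lands in different frequencies.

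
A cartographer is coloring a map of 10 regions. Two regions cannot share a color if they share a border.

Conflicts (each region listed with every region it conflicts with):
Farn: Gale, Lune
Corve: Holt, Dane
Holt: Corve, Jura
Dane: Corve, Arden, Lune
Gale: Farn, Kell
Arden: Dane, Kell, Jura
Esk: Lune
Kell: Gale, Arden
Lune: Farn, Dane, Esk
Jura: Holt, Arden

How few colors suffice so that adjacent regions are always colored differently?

3

The cycle Jura-Holt-Corve-Dane-Arden-Jura has odd length 5, so it cannot be 2-colored; at least 3 colors are needed.
3 colors suffice: color 1 → {Corve, Gale, Arden, Lune}; color 2 → {Farn, Dane, Esk, Kell, Jura}; color 3 → {Holt}. No two conflicting regions share a color.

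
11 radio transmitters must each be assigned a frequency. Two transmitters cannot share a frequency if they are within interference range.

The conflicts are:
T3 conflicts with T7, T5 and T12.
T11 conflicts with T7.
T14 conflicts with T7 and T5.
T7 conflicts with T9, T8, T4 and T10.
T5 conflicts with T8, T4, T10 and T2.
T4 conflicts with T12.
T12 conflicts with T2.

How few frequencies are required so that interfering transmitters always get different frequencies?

T14 and T5 conflict, so at least 2 frequencies are needed.
A valid assignment using 2 frequencies: T3=2, T11=2, T14=2, T7=1, T9=2, T5=1, T8=2, T4=2, T12=1, T10=2, T2=2. No two conflicting transmitters share a frequency.

2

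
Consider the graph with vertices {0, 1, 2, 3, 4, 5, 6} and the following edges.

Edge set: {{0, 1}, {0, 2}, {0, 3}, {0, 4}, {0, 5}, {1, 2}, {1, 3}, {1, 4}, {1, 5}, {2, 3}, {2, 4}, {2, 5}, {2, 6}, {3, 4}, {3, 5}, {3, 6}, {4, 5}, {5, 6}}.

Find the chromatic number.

0, 1, 2, 3, 4, 5 are mutually adjacent (a clique of size 6), so at least 6 colors are needed.
One proper 6-coloring: 0=yellow, 1=purple, 2=blue, 3=green, 4=orange, 5=red, 6=yellow. No two adjacent vertices share a color.

6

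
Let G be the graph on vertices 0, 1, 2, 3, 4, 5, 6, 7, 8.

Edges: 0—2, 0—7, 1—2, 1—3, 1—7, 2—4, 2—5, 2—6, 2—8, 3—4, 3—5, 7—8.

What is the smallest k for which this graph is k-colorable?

2

3 and 5 are adjacent, so at least 2 colors are needed.
A valid assignment using 2 colors: 0=b, 1=b, 2=a, 3=a, 4=b, 5=b, 6=b, 7=a, 8=b. Each edge has distinct colors on its endpoints.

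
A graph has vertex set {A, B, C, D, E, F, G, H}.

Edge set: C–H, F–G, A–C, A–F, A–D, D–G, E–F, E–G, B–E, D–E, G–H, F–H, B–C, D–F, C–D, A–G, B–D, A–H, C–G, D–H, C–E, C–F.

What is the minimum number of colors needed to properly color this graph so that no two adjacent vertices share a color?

A, C, D, F, G, H are pairwise adjacent (a clique of size 6), so at least 6 colors are needed.
One proper 6-coloring: A=5, B=3, C=1, D=2, E=5, F=3, G=4, H=6. Every edge joins two different colors.

6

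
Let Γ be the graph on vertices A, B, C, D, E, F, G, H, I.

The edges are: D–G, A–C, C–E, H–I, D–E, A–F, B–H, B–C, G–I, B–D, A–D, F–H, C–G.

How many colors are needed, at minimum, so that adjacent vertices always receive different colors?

3

The cycle B-C-G-I-H-B has odd length 5, so it cannot be 2-colored; at least 3 colors are needed.
One proper 3-coloring: A=2, B=2, C=1, D=1, E=2, F=3, G=2, H=1, I=3. No two adjacent vertices share a color.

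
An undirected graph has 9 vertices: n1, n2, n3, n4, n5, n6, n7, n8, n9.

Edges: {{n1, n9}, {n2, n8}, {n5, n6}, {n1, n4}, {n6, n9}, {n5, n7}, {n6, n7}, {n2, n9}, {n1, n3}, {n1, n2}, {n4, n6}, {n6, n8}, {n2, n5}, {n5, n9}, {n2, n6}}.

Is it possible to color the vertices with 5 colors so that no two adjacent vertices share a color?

The chromatic number is 4. n2, n5, n6, n9 are mutually adjacent (a clique of size 4), so at least 4 colors are needed.
4 colors suffice: color 1 → {n1, n6}; color 2 → {n2, n3, n4, n7}; color 3 → {n8, n9}; color 4 → {n5}.
Since 5 ≥ 4, a proper 5-coloring certainly exists.

Yes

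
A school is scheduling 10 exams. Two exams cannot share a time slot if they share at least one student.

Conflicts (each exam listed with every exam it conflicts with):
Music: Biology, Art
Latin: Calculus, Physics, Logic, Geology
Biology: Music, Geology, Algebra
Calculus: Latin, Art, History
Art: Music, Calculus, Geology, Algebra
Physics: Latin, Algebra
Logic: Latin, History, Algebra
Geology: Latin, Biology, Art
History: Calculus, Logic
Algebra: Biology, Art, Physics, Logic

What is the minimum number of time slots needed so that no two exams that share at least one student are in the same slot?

The cycle Latin-Geology-Biology-Algebra-Physics-Latin has odd length 5, so it cannot be 2-colored; at least 3 time slots are needed.
Using 3 time slots: Music=1, Latin=1, Biology=2, Calculus=3, Art=2, Physics=2, Logic=2, Geology=3, History=1, Algebra=1. No two conflicting exams share a time slot.

3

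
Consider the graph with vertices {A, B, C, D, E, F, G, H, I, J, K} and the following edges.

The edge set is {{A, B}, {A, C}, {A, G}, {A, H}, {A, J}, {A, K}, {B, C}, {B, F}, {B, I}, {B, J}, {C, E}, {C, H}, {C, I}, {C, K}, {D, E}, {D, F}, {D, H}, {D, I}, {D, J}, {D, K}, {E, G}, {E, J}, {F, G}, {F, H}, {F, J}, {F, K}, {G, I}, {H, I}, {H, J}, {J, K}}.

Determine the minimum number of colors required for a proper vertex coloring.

4

D, F, J, K form a clique, so at least 4 colors are needed.
4 colors suffice: A=2, B=3, C=1, D=2, E=3, F=4, G=1, H=3, I=4, J=1, K=3. Every edge joins two different colors.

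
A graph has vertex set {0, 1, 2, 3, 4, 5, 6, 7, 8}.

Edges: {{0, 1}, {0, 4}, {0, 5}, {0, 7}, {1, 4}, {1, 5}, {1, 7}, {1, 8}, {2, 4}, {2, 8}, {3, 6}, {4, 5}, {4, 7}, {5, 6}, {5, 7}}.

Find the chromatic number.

5

0, 1, 4, 5, 7 are pairwise adjacent (a clique of size 5), so at least 5 colors are needed.
5 colors suffice: color a → {4, 6, 8}; color b → {1, 2, 3}; color c → {5}; color d → {7}; color e → {0}. Each edge has distinct colors on its endpoints.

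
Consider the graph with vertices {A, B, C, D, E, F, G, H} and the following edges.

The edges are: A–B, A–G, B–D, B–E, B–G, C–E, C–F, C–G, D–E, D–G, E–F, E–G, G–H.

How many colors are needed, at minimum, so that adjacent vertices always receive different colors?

B, D, E, G form a clique, so at least 4 colors are needed.
4 colors suffice: color red → {F, G}; color blue → {A, E, H}; color green → {B, C}; color yellow → {D}. No two adjacent vertices share a color.

4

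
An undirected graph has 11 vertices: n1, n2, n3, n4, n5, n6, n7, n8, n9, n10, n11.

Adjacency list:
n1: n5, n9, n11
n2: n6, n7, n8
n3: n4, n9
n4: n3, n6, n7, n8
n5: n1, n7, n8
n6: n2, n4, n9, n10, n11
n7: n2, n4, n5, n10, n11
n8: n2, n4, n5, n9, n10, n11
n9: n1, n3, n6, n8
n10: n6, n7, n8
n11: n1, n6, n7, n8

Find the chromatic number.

2

n2 and n8 are adjacent, so at least 2 colors are needed.
2 colors suffice: n1=red, n2=blue, n3=red, n4=blue, n5=blue, n6=red, n7=red, n8=red, n9=blue, n10=blue, n11=blue. No two adjacent vertices share a color.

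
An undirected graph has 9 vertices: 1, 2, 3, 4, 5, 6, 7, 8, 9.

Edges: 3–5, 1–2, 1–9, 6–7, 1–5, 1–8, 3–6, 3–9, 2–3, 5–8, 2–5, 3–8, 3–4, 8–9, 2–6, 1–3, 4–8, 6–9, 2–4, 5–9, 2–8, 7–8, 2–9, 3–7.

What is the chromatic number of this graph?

6

1, 2, 3, 5, 8, 9 are mutually adjacent (a clique of size 6), so at least 6 colors are needed.
One proper 6-coloring: 1=purple, 2=green, 3=red, 4=yellow, 5=orange, 6=blue, 7=green, 8=blue, 9=yellow. No two adjacent vertices share a color.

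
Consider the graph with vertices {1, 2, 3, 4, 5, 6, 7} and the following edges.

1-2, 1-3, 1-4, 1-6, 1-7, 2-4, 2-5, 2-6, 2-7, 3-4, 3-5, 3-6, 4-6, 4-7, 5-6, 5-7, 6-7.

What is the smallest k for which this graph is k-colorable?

1, 2, 4, 6, 7 are mutually adjacent (a clique of size 5), so at least 5 colors are needed.
5 colors suffice: color a → {6}; color b → {1, 5}; color c → {2, 3}; color d → {4}; color e → {7}. No two adjacent vertices share a color.

5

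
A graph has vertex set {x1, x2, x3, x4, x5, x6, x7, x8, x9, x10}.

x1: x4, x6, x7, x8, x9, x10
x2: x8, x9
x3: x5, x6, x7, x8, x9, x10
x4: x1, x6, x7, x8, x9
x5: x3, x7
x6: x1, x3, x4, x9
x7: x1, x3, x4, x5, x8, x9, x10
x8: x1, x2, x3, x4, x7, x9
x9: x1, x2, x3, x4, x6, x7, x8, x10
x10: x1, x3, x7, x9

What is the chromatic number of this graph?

5

x1, x4, x7, x8, x9 form a clique, so at least 5 colors are needed.
5 colors suffice: color red → {x5, x9}; color blue → {x2, x6, x7}; color green → {x8, x10}; color yellow → {x1, x3}; color purple → {x4}. No two adjacent vertices share a color.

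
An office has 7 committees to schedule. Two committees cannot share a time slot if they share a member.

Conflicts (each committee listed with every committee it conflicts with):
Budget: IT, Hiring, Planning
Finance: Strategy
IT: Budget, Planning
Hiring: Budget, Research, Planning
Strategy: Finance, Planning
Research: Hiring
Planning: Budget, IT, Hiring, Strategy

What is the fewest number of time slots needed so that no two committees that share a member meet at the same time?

Budget, Hiring, Planning pairwise conflict, so at least 3 time slots are needed.
3 time slots suffice: time slot 1 → {Finance, Research, Planning}; time slot 2 → {Budget, Strategy}; time slot 3 → {IT, Hiring}. Each listed conflict is separated.

3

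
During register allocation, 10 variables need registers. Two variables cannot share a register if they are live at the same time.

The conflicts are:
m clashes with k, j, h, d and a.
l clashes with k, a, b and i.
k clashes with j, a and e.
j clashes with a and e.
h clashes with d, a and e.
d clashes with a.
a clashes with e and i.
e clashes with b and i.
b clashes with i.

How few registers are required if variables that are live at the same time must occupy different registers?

4

m, k, j, a pairwise conflict, so at least 4 registers are needed.
A valid assignment using 4 registers: m=2, l=2, k=3, j=4, h=3, d=4, a=1, e=2, b=1, i=3. No two conflicting variables share a register.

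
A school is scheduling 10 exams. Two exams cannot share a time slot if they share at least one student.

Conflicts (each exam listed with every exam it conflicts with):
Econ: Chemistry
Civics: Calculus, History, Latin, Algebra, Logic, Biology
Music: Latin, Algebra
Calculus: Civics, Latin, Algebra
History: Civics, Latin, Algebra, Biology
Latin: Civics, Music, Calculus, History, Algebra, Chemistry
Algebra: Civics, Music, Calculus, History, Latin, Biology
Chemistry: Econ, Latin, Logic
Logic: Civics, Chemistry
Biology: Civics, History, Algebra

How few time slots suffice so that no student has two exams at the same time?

Civics, Calculus, Latin, Algebra all conflict with each other, so at least 4 time slots are needed.
4 time slots suffice: time slot 1 → {Econ, Latin, Logic, Biology}; time slot 2 → {Algebra, Chemistry}; time slot 3 → {Civics, Music}; time slot 4 → {Calculus, History}. No two conflicting exams share a time slot.

4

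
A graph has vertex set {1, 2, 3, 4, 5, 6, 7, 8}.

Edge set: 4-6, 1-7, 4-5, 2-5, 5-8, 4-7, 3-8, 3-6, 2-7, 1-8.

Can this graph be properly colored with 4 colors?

Yes

The chromatic number is 3. The cycle 7-1-8-5-2-7 has odd length 5, so it cannot be 2-colored; at least 3 colors are needed.
3 colors suffice: color a → {6, 7, 8}; color b → {1, 3, 5}; color c → {2, 4}.
Since 4 ≥ 3, a proper 4-coloring certainly exists.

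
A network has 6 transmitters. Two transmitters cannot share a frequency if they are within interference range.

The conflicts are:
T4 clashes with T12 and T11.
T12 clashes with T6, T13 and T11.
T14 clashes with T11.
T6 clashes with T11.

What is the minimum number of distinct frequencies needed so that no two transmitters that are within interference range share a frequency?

3

T12, T6, T11 pairwise conflict, so at least 3 frequencies are needed.
A valid assignment using 3 frequencies: T4=3, T12=2, T14=2, T6=3, T13=1, T11=1. Each listed conflict is separated.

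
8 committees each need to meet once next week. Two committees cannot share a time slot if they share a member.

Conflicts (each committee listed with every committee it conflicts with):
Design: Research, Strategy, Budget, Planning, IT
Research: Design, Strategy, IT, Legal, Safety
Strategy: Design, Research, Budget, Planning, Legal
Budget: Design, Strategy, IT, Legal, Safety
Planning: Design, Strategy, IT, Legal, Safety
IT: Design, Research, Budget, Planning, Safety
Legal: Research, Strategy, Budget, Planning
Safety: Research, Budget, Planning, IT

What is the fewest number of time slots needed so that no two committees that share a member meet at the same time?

Research, Strategy, Legal are mutually in conflict, so at least 3 time slots are needed.
3 time slots suffice: Design=3, Research=1, Strategy=2, Budget=1, Planning=1, IT=2, Legal=3, Safety=3. No two conflicting committees share a time slot.

3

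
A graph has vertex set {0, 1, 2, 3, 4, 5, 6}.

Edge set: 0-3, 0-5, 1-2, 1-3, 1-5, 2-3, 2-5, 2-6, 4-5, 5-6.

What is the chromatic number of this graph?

2, 5, 6 are mutually adjacent, so at least 3 colors are needed.
One proper 3-coloring: 0=b, 1=c, 2=b, 3=a, 4=b, 5=a, 6=c. Every edge joins two different colors.

3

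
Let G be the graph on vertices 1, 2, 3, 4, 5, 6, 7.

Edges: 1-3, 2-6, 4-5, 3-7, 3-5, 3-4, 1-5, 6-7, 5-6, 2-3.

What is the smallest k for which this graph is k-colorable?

3

3, 4, 5 form a triangle, so at least 3 colors are needed.
3 colors suffice: color a → {3, 6}; color b → {2, 5, 7}; color c → {1, 4}. No two adjacent vertices share a color.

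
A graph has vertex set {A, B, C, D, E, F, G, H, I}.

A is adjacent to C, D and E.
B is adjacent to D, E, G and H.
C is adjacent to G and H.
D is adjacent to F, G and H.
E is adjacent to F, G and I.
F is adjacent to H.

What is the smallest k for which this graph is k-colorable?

B, D, G form a triangle, so at least 3 colors are needed.
A valid assignment using 3 colors: A=blue, B=green, C=red, D=red, E=red, F=green, G=blue, H=blue, I=blue. No two adjacent vertices share a color.

3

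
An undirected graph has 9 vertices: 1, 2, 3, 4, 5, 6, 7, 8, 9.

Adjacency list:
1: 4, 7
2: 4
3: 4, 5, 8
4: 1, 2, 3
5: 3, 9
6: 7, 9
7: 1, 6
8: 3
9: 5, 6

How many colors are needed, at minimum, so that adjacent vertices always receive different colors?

3

The cycle 5-3-4-1-7-6-9-5 has odd length 7, so it cannot be 2-colored; at least 3 colors are needed.
3 colors suffice: color a → {1, 2, 3, 6}; color b → {4, 5, 7, 8}; color c → {9}. Every edge joins two different colors.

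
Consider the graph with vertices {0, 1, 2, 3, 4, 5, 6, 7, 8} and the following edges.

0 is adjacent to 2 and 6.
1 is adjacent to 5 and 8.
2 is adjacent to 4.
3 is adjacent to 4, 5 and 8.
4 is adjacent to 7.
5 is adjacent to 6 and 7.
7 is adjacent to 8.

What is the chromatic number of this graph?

1 and 5 are adjacent, so at least 2 colors are needed.
One proper 2-coloring: 0=a, 1=b, 2=b, 3=b, 4=a, 5=a, 6=b, 7=b, 8=a. Each edge has distinct colors on its endpoints.

2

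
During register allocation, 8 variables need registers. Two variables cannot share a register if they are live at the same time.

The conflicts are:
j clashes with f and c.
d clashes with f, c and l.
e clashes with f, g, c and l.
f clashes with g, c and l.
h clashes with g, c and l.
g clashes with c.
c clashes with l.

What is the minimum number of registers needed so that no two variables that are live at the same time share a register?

e, f, g, c are mutually in conflict, so at least 4 registers are needed.
A valid assignment using 4 registers: j=3, d=4, e=4, f=2, h=2, g=3, c=1, l=3. Every pair that conflicts lands in different registers.

4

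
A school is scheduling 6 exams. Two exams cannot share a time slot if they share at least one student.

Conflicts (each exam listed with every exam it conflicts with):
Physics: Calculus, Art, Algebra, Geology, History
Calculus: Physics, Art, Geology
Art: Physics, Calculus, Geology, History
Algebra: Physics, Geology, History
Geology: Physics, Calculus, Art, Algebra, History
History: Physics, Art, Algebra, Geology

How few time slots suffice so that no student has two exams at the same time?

4

Physics, Algebra, Geology, History all conflict with each other, so at least 4 time slots are needed.
Using 4 time slots: Physics=2, Calculus=4, Art=3, Algebra=3, Geology=1, History=4. Every pair that conflicts lands in different time slots.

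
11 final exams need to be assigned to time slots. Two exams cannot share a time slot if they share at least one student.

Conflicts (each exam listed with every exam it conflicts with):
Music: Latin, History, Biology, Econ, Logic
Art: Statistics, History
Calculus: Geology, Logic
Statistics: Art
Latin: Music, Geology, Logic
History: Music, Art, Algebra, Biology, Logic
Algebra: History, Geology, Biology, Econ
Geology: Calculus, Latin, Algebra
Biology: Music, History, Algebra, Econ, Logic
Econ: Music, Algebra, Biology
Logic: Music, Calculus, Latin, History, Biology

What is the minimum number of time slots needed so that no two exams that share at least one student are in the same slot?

Music, History, Biology, Logic pairwise conflict, so at least 4 time slots are needed.
Using 4 time slots: Music=2, Art=1, Calculus=3, Statistics=2, Latin=3, History=3, Algebra=1, Geology=2, Biology=4, Econ=3, Logic=1. Every pair that conflicts lands in different time slots.

4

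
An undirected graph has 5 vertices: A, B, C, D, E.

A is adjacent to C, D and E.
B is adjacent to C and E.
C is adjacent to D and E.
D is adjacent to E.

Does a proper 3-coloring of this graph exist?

A, C, D, E form a clique, so at least 4 colors are needed.
So 3 colors are not enough.

No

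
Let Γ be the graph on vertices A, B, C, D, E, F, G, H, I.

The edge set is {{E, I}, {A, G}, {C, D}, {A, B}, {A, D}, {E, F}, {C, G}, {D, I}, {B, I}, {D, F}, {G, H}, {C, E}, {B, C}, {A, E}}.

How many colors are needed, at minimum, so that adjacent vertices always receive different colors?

2

E and F are adjacent, so at least 2 colors are needed.
One proper 2-coloring: A=1, B=2, C=1, D=2, E=2, F=1, G=2, H=1, I=1. Every edge joins two different colors.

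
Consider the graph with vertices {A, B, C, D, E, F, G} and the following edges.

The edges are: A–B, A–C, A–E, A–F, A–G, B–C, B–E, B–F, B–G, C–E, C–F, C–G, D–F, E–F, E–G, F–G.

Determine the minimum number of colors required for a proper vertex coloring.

6

A, B, C, E, F, G are pairwise adjacent (a clique of size 6), so at least 6 colors are needed.
6 colors suffice: A=6, B=4, C=3, D=2, E=2, F=1, G=5. No two adjacent vertices share a color.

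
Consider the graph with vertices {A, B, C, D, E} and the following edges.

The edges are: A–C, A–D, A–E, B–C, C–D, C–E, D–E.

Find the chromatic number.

A, C, D, E are pairwise adjacent (a clique of size 4), so at least 4 colors are needed.
4 colors suffice: color red → {C}; color blue → {B, D}; color green → {A}; color yellow → {E}. No two adjacent vertices share a color.

4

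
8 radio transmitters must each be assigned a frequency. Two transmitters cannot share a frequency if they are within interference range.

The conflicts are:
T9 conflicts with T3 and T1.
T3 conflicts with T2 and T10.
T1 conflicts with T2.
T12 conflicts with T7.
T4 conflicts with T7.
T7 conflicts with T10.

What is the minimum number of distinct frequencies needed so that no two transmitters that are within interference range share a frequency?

T1 and T2 conflict, so at least 2 frequencies are needed.
2 frequencies suffice: frequency 1 → {T3, T1, T7}; frequency 2 → {T9, T2, T12, T4, T10}. Every pair that conflicts lands in different frequencies.

2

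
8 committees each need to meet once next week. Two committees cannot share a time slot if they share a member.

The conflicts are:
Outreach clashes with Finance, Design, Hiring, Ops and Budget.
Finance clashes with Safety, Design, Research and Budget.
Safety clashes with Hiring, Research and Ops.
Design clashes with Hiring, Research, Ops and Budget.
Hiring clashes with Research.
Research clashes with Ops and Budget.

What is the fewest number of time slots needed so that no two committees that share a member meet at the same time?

4

Finance, Design, Research, Budget pairwise conflict, so at least 4 time slots are needed.
Using 4 time slots: Outreach=2, Finance=3, Safety=1, Design=1, Hiring=3, Research=2, Ops=3, Budget=4. Each listed conflict is separated.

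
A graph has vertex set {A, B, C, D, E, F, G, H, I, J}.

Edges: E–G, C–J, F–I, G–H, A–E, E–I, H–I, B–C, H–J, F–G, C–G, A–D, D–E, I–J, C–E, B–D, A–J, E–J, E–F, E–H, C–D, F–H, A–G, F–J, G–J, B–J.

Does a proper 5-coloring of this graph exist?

The chromatic number is 5. E, F, G, H, J are mutually adjacent (a clique of size 5), so at least 5 colors are needed.
A valid assignment using 5 colors: A=4, B=2, C=4, D=1, E=2, F=4, G=3, H=5, I=3, J=1.
That is already a proper 5-coloring.

Yes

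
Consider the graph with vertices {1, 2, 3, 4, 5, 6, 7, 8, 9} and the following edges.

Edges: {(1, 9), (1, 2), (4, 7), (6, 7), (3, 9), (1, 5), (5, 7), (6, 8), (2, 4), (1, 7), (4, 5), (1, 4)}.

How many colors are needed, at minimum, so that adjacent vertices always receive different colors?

4

1, 4, 5, 7 are pairwise adjacent (a clique of size 4), so at least 4 colors are needed.
4 colors suffice: color red → {1, 3, 6}; color blue → {4, 8, 9}; color green → {2, 7}; color yellow → {5}. Every edge joins two different colors.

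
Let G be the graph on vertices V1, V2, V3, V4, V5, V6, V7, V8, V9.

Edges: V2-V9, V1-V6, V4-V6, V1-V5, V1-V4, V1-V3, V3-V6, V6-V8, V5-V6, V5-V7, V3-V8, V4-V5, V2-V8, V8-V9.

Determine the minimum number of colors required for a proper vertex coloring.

4

V1, V4, V5, V6 form a clique, so at least 4 colors are needed.
4 colors suffice: color 1 → {V2, V6, V7}; color 2 → {V5, V8}; color 3 → {V1, V9}; color 4 → {V3, V4}. Every edge joins two different colors.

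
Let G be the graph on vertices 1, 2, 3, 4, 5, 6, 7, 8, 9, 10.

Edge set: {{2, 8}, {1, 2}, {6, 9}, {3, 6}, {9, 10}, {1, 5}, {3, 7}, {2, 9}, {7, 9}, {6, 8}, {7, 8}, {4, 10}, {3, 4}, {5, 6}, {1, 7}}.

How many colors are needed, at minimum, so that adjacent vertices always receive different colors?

The cycle 9-6-3-4-10-9 has odd length 5, so it cannot be 2-colored; at least 3 colors are needed.
3 colors suffice: color red → {2, 6, 7, 10}; color blue → {1, 3, 8, 9}; color green → {4, 5}. No two adjacent vertices share a color.

3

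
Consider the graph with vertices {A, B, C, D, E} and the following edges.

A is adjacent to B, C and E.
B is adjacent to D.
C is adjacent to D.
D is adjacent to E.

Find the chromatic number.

A and E are adjacent, so at least 2 colors are needed.
2 colors suffice: color 1 → {A, D}; color 2 → {B, C, E}. No two adjacent vertices share a color.

2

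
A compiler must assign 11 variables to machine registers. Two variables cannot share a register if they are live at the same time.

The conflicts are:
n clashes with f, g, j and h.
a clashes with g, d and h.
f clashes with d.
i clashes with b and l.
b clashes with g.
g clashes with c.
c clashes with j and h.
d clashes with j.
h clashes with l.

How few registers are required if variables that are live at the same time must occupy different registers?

3

The cycle d-a-h-c-j-d has odd length 5, so it cannot be 2-colored; at least 3 registers are needed.
3 registers suffice: n=1, a=1, f=3, i=2, b=1, g=2, c=1, d=2, j=3, h=2, l=1. Each listed conflict is separated.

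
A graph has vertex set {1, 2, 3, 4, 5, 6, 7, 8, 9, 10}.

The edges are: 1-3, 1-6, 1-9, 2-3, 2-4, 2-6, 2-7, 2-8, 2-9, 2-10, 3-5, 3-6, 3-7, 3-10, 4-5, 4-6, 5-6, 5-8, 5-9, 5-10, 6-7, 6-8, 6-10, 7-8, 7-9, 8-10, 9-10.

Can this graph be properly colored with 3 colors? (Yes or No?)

No

2, 6, 8, 10 are pairwise adjacent (a clique of size 4), so at least 4 colors are needed.
So 3 colors are not enough.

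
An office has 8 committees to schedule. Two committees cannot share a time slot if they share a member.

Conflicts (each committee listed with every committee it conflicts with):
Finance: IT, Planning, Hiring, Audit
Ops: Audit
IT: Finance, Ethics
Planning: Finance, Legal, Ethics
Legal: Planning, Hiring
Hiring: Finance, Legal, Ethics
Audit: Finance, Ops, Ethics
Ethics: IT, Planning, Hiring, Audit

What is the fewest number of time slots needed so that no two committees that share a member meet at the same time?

Legal and Hiring conflict, so at least 2 time slots are needed.
2 time slots suffice: time slot 1 → {Finance, Ops, Legal, Ethics}; time slot 2 → {IT, Planning, Hiring, Audit}. Each listed conflict is separated.

2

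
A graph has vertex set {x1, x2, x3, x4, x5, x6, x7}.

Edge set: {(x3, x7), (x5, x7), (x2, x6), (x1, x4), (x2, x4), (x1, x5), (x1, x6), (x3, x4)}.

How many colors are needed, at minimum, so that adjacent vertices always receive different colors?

The cycle x7-x5-x1-x4-x3-x7 has odd length 5, so it cannot be 2-colored; at least 3 colors are needed.
A valid assignment using 3 colors: x1=1, x2=1, x3=1, x4=2, x5=2, x6=2, x7=3. No two adjacent vertices share a color.

3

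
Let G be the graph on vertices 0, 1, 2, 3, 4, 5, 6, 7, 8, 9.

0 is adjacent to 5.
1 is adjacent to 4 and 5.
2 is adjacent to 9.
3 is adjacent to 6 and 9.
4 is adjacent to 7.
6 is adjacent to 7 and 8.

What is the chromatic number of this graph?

4 and 7 are adjacent, so at least 2 colors are needed.
2 colors suffice: color red → {4, 5, 6, 9}; color blue → {0, 1, 2, 3, 7, 8}. No two adjacent vertices share a color.

2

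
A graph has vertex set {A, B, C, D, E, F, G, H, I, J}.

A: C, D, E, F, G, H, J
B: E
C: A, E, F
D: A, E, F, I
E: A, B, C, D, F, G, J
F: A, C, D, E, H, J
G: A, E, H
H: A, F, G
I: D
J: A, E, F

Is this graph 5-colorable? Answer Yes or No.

The chromatic number is 4. A, E, F, J are pairwise adjacent (a clique of size 4), so at least 4 colors are needed.
4 colors suffice: color red → {A, B, I}; color blue → {E, H}; color green → {F, G}; color yellow → {C, D, J}.
Since 5 ≥ 4, a proper 5-coloring certainly exists.

Yes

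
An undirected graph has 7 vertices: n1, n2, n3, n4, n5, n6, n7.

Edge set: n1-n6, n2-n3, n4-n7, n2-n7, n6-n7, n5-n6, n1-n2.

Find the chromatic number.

2

n4 and n7 are adjacent, so at least 2 colors are needed.
A valid assignment using 2 colors: n1=blue, n2=red, n3=blue, n4=red, n5=blue, n6=red, n7=blue. Each edge has distinct colors on its endpoints.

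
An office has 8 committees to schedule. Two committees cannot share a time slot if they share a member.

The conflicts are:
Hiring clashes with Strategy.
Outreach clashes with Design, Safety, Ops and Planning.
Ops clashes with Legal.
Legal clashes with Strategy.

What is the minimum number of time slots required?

Legal and Strategy conflict, so at least 2 time slots are needed.
2 time slots suffice: Hiring=1, Outreach=1, Design=2, Safety=2, Ops=2, Legal=1, Planning=2, Strategy=2. Each listed conflict is separated.

2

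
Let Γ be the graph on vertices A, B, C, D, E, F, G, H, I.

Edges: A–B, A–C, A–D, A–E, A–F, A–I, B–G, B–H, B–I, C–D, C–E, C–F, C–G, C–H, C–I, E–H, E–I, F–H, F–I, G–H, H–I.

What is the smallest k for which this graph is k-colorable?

C, F, H, I are pairwise adjacent (a clique of size 4), so at least 4 colors are needed.
4 colors suffice: color red → {B, C}; color blue → {A, H}; color green → {D, G, I}; color yellow → {E, F}. No two adjacent vertices share a color.

4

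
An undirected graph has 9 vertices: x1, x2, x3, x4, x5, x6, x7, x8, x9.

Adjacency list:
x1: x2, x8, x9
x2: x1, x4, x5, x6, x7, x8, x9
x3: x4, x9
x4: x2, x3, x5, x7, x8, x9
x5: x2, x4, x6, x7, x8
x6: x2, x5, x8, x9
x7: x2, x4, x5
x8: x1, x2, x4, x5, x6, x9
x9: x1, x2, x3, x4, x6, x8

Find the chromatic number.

4

x2, x6, x8, x9 are pairwise adjacent (a clique of size 4), so at least 4 colors are needed.
One proper 4-coloring: x1=4, x2=1, x3=1, x4=4, x5=2, x6=4, x7=3, x8=3, x9=2. No two adjacent vertices share a color.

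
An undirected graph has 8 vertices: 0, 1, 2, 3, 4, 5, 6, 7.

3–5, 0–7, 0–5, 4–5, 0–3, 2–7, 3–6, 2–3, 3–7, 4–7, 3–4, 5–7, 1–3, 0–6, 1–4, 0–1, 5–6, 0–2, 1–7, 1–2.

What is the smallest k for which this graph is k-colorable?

5

0, 1, 2, 3, 7 are pairwise adjacent (a clique of size 5), so at least 5 colors are needed.
5 colors suffice: color a → {3}; color b → {6, 7}; color c → {0, 4}; color d → {1, 5}; color e → {2}. Every edge joins two different colors.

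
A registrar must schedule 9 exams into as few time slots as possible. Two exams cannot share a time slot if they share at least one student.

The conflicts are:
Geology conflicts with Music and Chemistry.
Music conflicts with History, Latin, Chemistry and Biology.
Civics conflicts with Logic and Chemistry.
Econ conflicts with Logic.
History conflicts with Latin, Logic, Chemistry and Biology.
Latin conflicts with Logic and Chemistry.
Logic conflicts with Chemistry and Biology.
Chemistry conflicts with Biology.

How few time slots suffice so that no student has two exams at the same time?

Music, History, Latin, Chemistry pairwise conflict, so at least 4 time slots are needed.
4 time slots suffice: Geology=3, Music=2, Civics=3, Econ=1, History=3, Latin=4, Logic=2, Chemistry=1, Biology=4. No two conflicting exams share a time slot.

4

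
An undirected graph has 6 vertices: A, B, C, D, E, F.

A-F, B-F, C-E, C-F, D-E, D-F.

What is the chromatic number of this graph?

2

A and F are adjacent, so at least 2 colors are needed.
2 colors suffice: color 1 → {E, F}; color 2 → {A, B, C, D}. Each edge has distinct colors on its endpoints.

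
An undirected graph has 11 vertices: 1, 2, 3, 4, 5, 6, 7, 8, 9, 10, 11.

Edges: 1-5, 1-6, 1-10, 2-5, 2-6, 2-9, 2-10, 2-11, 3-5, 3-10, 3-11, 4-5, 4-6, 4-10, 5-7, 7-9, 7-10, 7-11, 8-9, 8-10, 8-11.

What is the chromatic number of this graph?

7 and 11 are adjacent, so at least 2 colors are needed.
2 colors suffice: color red → {5, 6, 9, 10, 11}; color blue → {1, 2, 3, 4, 7, 8}. No two adjacent vertices share a color.

2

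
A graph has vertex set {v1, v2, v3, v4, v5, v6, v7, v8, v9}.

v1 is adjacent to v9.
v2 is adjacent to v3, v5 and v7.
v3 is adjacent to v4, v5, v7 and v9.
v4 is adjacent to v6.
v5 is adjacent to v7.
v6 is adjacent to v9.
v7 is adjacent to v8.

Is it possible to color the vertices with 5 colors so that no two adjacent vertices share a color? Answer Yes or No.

Yes

The chromatic number is 4. v2, v3, v5, v7 form a clique, so at least 4 colors are needed.
4 colors suffice: color 1 → {v1, v3, v6, v8}; color 2 → {v4, v7, v9}; color 3 → {v5}; color 4 → {v2}.
Since 5 ≥ 4, a proper 5-coloring certainly exists.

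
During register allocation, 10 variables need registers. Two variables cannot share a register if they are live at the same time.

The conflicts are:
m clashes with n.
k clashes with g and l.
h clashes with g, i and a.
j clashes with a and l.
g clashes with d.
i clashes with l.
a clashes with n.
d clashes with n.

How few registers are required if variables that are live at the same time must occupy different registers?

3

The cycle n-d-g-h-a-n has odd length 5, so it cannot be 2-colored; at least 3 registers are needed.
A valid assignment using 3 registers: m=2, k=2, h=2, j=2, g=1, i=3, a=3, d=2, n=1, l=1. No two conflicting variables share a register.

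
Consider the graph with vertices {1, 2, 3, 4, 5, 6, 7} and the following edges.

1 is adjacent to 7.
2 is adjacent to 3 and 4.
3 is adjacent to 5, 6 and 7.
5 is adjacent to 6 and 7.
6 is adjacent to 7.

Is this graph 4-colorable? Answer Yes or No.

The chromatic number is 4. 3, 5, 6, 7 form a clique, so at least 4 colors are needed.
4 colors suffice: color red → {1, 3, 4}; color blue → {2, 7}; color green → {5}; color yellow → {6}.
That is already a proper 4-coloring.

Yes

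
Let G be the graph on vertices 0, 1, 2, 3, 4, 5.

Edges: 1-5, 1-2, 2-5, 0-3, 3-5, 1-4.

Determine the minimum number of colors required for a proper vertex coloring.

3

1, 2, 5 are pairwise adjacent, so at least 3 colors are needed.
3 colors suffice: color a → {0, 4, 5}; color b → {1, 3}; color c → {2}. Each edge has distinct colors on its endpoints.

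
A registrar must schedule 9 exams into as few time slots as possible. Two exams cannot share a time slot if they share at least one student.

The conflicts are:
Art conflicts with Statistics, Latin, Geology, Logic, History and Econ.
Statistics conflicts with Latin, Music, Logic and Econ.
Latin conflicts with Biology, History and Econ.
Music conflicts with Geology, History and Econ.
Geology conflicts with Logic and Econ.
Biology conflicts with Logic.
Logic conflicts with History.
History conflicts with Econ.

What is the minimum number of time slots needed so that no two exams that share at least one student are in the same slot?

Art, Statistics, Latin, Econ are mutually in conflict, so at least 4 time slots are needed.
A valid assignment using 4 time slots: Art=2, Statistics=3, Latin=4, Music=2, Geology=3, Biology=2, Logic=1, History=3, Econ=1. Each listed conflict is separated.

4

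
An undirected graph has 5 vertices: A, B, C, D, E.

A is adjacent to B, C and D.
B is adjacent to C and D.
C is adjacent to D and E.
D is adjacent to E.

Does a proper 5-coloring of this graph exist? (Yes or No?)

Yes

The chromatic number is 4. A, B, C, D form a clique, so at least 4 colors are needed.
4 colors suffice: color red → {C}; color blue → {D}; color green → {A, E}; color yellow → {B}.
Since 5 ≥ 4, a proper 5-coloring certainly exists.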